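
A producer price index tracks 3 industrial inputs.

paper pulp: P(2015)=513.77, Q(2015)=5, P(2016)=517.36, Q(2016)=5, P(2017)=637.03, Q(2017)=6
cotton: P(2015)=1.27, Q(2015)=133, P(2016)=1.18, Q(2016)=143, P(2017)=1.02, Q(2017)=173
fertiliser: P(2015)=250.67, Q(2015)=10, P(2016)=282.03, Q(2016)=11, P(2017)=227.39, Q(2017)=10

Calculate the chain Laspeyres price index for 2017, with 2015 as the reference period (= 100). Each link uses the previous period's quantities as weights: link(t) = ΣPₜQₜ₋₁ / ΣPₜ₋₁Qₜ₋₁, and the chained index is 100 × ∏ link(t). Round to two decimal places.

105.63

Link 2015→2016:
ΣP(2016)Q(2015) = 517.36×5 + 1.18×133 + 282.03×10 = 2586.8 + 156.94 + 2820.3 = 5564.04
ΣP(2015)Q(2015) = 513.77×5 + 1.27×133 + 250.67×10 = 2568.85 + 168.91 + 2506.7 = 5244.46
link = 5564.04/5244.46 = 1.060937
Link 2016→2017:
ΣP(2017)Q(2016) = 637.03×5 + 1.02×143 + 227.39×11 = 3185.15 + 145.86 + 2501.29 = 5832.3
ΣP(2016)Q(2016) = 517.36×5 + 1.18×143 + 282.03×11 = 2586.8 + 168.74 + 3102.33 = 5857.87
link = 5832.3/5857.87 = 0.995635
Chained index = 100 × 1.060937 × 0.995635 = 105.6306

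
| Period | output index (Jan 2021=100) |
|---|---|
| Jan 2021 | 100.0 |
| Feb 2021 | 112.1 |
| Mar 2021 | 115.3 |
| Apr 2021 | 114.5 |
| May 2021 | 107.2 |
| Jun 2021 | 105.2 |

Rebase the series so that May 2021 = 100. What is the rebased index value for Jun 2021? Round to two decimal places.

98.13

Rebased(Jun 2021) = 105.2 / 107.2 × 100 = 98.1343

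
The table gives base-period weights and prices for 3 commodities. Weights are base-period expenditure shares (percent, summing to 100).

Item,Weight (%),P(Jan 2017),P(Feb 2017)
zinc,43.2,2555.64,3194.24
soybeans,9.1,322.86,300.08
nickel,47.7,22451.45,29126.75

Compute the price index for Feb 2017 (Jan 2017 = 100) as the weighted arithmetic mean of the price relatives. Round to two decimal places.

zinc: 43.2 × (3194.24/2555.64) = 43.2 × 1.249879 = 53.9948
soybeans: 9.1 × (300.08/322.86) = 9.1 × 0.929443 = 8.4579
nickel: 47.7 × (29126.75/22451.45) = 47.7 × 1.297322 = 61.8822
Index = Σ wᵢ·(p₁ᵢ/p₀ᵢ) = 53.9948 + 8.4579 + 61.8822 = 124.3349

124.33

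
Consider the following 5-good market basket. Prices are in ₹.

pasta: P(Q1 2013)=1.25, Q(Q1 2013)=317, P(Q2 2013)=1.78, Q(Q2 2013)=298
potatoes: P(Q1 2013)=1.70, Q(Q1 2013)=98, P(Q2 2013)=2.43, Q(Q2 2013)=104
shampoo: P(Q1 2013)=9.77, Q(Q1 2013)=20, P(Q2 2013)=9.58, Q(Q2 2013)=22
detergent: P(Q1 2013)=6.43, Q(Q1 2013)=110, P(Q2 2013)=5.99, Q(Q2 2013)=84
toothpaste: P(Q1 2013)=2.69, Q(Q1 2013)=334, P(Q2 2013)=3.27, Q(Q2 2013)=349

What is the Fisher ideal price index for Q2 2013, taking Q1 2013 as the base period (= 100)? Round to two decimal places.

116.87

Laspeyres component (base-period weights):
ΣP(Q2 2013)Q(Q1 2013) = 1.78×317 + 2.43×98 + 9.58×20 + 5.99×110 + 3.27×334 = 564.26 + 238.14 + 191.6 + 658.9 + 1092.18 = 2745.08
ΣP(Q1 2013)Q(Q1 2013) = 1.25×317 + 1.70×98 + 9.77×20 + 6.43×110 + 2.69×334 = 396.25 + 166.6 + 195.4 + 707.3 + 898.46 = 2364.01
L = 2745.08 / 2364.01 × 100 = 116.1196
Paasche component (current-period weights):
ΣP(Q2 2013)Q(Q2 2013) = 1.78×298 + 2.43×104 + 9.58×22 + 5.99×84 + 3.27×349 = 530.44 + 252.72 + 210.76 + 503.16 + 1141.23 = 2638.31
ΣP(Q1 2013)Q(Q2 2013) = 1.25×298 + 1.70×104 + 9.77×22 + 6.43×84 + 2.69×349 = 372.5 + 176.8 + 214.94 + 540.12 + 938.81 = 2243.17
P = 2638.31 / 2243.17 × 100 = 117.6152
Fisher = √(L × P) = √(116.1196 × 117.6152) = 116.8651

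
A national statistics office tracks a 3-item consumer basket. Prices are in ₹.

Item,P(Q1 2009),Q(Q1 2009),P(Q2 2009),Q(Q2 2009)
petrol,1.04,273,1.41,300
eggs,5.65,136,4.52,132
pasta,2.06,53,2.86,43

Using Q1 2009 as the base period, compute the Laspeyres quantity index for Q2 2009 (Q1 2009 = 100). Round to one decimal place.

98.7

Laspeyres quantity index uses base-period prices as weights.
ΣP(Q1 2009)·Q(Q2 2009) = 1.04×300 + 5.65×132 + 2.06×43 = 312 + 745.8 + 88.58 = 1146.38
ΣP(Q1 2009)·Q(Q1 2009) = 1.04×273 + 5.65×136 + 2.06×53 = 283.92 + 768.4 + 109.18 = 1161.5
Index = 1146.38 / 1161.5 × 100 = 98.6982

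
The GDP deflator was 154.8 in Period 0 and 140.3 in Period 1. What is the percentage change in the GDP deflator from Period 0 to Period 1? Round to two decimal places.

Change = (140.3 − 154.8) / 154.8 × 100
       = -14.5 / 154.8 × 100 = -9.3669%

-9.37%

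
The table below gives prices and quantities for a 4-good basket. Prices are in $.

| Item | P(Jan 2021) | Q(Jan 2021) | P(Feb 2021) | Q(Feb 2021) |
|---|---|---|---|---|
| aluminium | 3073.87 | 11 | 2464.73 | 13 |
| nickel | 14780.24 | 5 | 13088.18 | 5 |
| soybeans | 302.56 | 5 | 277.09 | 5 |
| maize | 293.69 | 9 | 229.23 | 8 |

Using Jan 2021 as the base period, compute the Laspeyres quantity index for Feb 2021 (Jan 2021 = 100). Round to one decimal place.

Laspeyres quantity index uses base-period prices as weights.
ΣP(Jan 2021)·Q(Feb 2021) = 3073.87×13 + 14780.24×5 + 302.56×5 + 293.69×8 = 39960.31 + 73901.2 + 1512.8 + 2349.52 = 117723.83
ΣP(Jan 2021)·Q(Jan 2021) = 3073.87×11 + 14780.24×5 + 302.56×5 + 293.69×9 = 33812.57 + 73901.2 + 1512.8 + 2643.21 = 111869.78
Index = 117723.83 / 111869.78 × 100 = 105.2329

105.2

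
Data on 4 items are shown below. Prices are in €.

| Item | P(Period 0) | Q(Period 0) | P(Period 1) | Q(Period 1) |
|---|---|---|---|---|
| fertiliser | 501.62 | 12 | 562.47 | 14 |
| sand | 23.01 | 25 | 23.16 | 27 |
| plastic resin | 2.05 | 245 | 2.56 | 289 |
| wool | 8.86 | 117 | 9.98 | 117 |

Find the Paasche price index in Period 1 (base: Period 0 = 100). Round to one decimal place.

Paasche price index uses current-period quantities as weights.
ΣP(Period 1)·Q(Period 1) = 562.47×14 + 23.16×27 + 2.56×289 + 9.98×117 = 7874.58 + 625.32 + 739.84 + 1167.66 = 10407.4
ΣP(Period 0)·Q(Period 1) = 501.62×14 + 23.01×27 + 2.05×289 + 8.86×117 = 7022.68 + 621.27 + 592.45 + 1036.62 = 9273.02
Index = 10407.4 / 9273.02 × 100 = 112.2331

112.2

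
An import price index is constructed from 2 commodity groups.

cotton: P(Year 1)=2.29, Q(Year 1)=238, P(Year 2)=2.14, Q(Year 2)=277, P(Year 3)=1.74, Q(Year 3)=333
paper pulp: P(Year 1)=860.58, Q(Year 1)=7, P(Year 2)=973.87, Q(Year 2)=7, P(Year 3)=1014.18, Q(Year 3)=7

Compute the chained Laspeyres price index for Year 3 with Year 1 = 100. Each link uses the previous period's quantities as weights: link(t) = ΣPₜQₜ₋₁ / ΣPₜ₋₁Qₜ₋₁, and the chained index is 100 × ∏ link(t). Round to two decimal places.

114.11

Link Year 1→Year 2:
ΣP(Year 2)Q(Year 1) = 2.14×238 + 973.87×7 = 509.32 + 6817.09 = 7326.41
ΣP(Year 1)Q(Year 1) = 2.29×238 + 860.58×7 = 545.02 + 6024.06 = 6569.08
link = 7326.41/6569.08 = 1.115287
Link Year 2→Year 3:
ΣP(Year 3)Q(Year 2) = 1.74×277 + 1014.18×7 = 481.98 + 7099.26 = 7581.24
ΣP(Year 2)Q(Year 2) = 2.14×277 + 973.87×7 = 592.78 + 6817.09 = 7409.87
link = 7581.24/7409.87 = 1.023127
Chained index = 100 × 1.115287 × 1.023127 = 114.1081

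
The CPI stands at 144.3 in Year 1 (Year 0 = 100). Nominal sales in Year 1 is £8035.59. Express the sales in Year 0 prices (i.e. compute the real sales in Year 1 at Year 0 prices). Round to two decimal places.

Real = Nominal ÷ (Index/100) = 8035.59 ÷ (144.3/100)
     = 8035.59 ÷ 1.443 = 5568.6694

5568.67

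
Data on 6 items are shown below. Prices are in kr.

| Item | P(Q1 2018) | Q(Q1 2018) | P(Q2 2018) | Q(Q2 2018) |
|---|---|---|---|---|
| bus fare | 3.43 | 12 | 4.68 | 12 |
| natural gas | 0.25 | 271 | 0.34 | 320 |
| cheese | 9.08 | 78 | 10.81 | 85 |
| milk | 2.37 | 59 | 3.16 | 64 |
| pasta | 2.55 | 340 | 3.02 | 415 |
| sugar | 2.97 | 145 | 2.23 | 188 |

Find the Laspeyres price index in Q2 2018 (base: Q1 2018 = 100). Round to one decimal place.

112.1

Laspeyres price index uses base-period quantities as weights.
ΣP(Q2 2018)·Q(Q1 2018) = 4.68×12 + 0.34×271 + 10.81×78 + 3.16×59 + 3.02×340 + 2.23×145 = 56.16 + 92.14 + 843.18 + 186.44 + 1026.8 + 323.35 = 2528.07
ΣP(Q1 2018)·Q(Q1 2018) = 3.43×12 + 0.25×271 + 9.08×78 + 2.37×59 + 2.55×340 + 2.97×145 = 41.16 + 67.75 + 708.24 + 139.83 + 867 + 430.65 = 2254.63
Index = 2528.07 / 2254.63 × 100 = 112.1279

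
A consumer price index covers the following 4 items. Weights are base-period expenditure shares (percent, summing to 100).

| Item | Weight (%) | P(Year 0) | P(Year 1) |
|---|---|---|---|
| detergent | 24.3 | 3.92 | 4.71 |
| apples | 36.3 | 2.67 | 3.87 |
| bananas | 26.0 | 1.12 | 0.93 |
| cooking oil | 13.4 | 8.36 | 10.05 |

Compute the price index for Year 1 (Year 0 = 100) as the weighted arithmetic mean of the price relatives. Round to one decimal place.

detergent: 24.3 × (4.71/3.92) = 24.3 × 1.201531 = 29.1972
apples: 36.3 × (3.87/2.67) = 36.3 × 1.449438 = 52.6146
bananas: 26.0 × (0.93/1.12) = 26.0 × 0.830357 = 21.5893
cooking oil: 13.4 × (10.05/8.36) = 13.4 × 1.202153 = 16.1089
Index = Σ wᵢ·(p₁ᵢ/p₀ᵢ) = 29.1972 + 52.6146 + 21.5893 + 16.1089 = 119.5099

119.5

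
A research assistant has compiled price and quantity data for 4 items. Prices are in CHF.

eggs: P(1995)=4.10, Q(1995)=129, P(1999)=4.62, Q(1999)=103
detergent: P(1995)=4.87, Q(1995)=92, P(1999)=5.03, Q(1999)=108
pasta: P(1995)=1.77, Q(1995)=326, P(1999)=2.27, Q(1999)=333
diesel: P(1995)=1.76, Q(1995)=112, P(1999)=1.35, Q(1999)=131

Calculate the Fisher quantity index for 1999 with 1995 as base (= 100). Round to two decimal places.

100.54

Laspeyres component (base-period weights):
ΣP(1995)Q(1999) = 4.10×103 + 4.87×108 + 1.77×333 + 1.76×131 = 422.3 + 525.96 + 589.41 + 230.56 = 1768.23
ΣP(1995)Q(1995) = 4.10×129 + 4.87×92 + 1.77×326 + 1.76×112 = 528.9 + 448.04 + 577.02 + 197.12 = 1751.08
L = 1768.23 / 1751.08 × 100 = 100.9794
Paasche component (current-period weights):
ΣP(1999)Q(1999) = 4.62×103 + 5.03×108 + 2.27×333 + 1.35×131 = 475.86 + 543.24 + 755.91 + 176.85 = 1951.86
ΣP(1999)Q(1995) = 4.62×129 + 5.03×92 + 2.27×326 + 1.35×112 = 595.98 + 462.76 + 740.02 + 151.2 = 1949.96
P = 1951.86 / 1949.96 × 100 = 100.0974
Fisher = √(L × P) = √(100.9794 × 100.0974) = 100.5374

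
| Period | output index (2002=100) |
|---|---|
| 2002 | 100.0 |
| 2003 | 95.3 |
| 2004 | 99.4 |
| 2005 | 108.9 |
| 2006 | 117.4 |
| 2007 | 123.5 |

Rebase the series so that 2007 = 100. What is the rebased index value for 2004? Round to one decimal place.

80.5

Rebased(2004) = 99.4 / 123.5 × 100 = 80.4858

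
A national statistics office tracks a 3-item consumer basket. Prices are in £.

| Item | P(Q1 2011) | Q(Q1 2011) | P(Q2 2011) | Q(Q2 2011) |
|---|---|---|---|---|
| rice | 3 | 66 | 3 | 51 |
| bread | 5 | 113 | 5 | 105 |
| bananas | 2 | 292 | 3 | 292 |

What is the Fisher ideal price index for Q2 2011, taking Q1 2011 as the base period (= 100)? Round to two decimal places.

122.41

Laspeyres component (base-period weights):
ΣP(Q2 2011)Q(Q1 2011) = 3×66 + 5×113 + 3×292 = 198 + 565 + 876 = 1639
ΣP(Q1 2011)Q(Q1 2011) = 3×66 + 5×113 + 2×292 = 198 + 565 + 584 = 1347
L = 1639 / 1347 × 100 = 121.6778
Paasche component (current-period weights):
ΣP(Q2 2011)Q(Q2 2011) = 3×51 + 5×105 + 3×292 = 153 + 525 + 876 = 1554
ΣP(Q1 2011)Q(Q2 2011) = 3×51 + 5×105 + 2×292 = 153 + 525 + 584 = 1262
P = 1554 / 1262 × 100 = 123.1379
Fisher = √(L × P) = √(121.6778 × 123.1379) = 122.4057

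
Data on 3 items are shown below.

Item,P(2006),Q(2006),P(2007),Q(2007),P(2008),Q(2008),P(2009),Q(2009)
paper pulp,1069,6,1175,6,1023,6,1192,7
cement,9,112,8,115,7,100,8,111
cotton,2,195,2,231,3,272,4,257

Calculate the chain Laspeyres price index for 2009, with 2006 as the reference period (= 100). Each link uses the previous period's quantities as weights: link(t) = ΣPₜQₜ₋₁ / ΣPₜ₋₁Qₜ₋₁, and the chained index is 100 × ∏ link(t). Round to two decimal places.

Link 2006→2007:
ΣP(2007)Q(2006) = 1175×6 + 8×112 + 2×195 = 7050 + 896 + 390 = 8336
ΣP(2006)Q(2006) = 1069×6 + 9×112 + 2×195 = 6414 + 1008 + 390 = 7812
link = 8336/7812 = 1.067076
Link 2007→2008:
ΣP(2008)Q(2007) = 1023×6 + 7×115 + 3×231 = 6138 + 805 + 693 = 7636
ΣP(2007)Q(2007) = 1175×6 + 8×115 + 2×231 = 7050 + 920 + 462 = 8432
link = 7636/8432 = 0.905598
Link 2008→2009:
ΣP(2009)Q(2008) = 1192×6 + 8×100 + 4×272 = 7152 + 800 + 1088 = 9040
ΣP(2008)Q(2008) = 1023×6 + 7×100 + 3×272 = 6138 + 700 + 816 = 7654
link = 9040/7654 = 1.181082
Chained index = 100 × 1.067076 × 0.905598 × 1.181082 = 114.1329

114.13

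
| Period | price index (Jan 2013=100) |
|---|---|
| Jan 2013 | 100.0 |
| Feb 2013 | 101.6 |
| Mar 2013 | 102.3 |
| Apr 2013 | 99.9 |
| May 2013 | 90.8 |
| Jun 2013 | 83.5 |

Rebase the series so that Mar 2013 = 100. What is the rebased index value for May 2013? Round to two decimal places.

Rebased(May 2013) = 90.8 / 102.3 × 100 = 88.7586

88.76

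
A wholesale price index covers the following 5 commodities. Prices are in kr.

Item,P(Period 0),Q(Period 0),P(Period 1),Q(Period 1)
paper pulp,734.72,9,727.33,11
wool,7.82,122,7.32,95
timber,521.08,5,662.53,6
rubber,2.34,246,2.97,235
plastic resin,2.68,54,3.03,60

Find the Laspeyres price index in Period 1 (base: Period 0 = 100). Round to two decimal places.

106.92

Laspeyres price index uses base-period quantities as weights.
ΣP(Period 1)·Q(Period 0) = 727.33×9 + 7.32×122 + 662.53×5 + 2.97×246 + 3.03×54 = 6545.97 + 893.04 + 3312.65 + 730.62 + 163.62 = 11645.9
ΣP(Period 0)·Q(Period 0) = 734.72×9 + 7.82×122 + 521.08×5 + 2.34×246 + 2.68×54 = 6612.48 + 954.04 + 2605.4 + 575.64 + 144.72 = 10892.28
Index = 11645.9 / 10892.28 × 100 = 106.9188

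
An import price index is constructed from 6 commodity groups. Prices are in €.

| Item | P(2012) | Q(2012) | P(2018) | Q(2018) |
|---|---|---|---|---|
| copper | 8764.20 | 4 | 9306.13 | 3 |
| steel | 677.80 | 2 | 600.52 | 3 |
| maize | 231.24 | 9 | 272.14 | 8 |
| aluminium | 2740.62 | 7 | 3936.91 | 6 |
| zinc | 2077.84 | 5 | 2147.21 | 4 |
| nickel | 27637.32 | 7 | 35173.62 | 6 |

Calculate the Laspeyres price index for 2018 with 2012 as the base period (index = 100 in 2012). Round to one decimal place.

124.4

Laspeyres price index uses base-period quantities as weights.
ΣP(2018)·Q(2012) = 9306.13×4 + 600.52×2 + 272.14×9 + 3936.91×7 + 2147.21×5 + 35173.62×7 = 37224.52 + 1201.04 + 2449.26 + 27558.37 + 10736.05 + 246215.34 = 325384.58
ΣP(2012)·Q(2012) = 8764.20×4 + 677.80×2 + 231.24×9 + 2740.62×7 + 2077.84×5 + 27637.32×7 = 35056.8 + 1355.6 + 2081.16 + 19184.34 + 10389.2 + 193461.24 = 261528.34
Index = 325384.58 / 261528.34 × 100 = 124.4166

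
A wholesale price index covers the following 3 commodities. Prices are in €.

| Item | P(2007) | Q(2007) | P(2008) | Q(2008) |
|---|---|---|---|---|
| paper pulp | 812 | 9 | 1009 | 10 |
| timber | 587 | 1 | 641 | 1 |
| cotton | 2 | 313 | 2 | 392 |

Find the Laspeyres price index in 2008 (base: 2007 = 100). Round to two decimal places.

Laspeyres price index uses base-period quantities as weights.
ΣP(2008)·Q(2007) = 1009×9 + 641×1 + 2×313 = 9081 + 641 + 626 = 10348
ΣP(2007)·Q(2007) = 812×9 + 587×1 + 2×313 = 7308 + 587 + 626 = 8521
Index = 10348 / 8521 × 100 = 121.4411

121.44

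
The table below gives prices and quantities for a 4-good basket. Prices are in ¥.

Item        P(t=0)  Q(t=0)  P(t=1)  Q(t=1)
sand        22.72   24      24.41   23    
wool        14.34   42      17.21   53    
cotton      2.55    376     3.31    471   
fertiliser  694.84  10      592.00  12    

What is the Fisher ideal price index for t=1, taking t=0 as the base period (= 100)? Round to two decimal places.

Laspeyres component (base-period weights):
ΣP(t=1)Q(t=0) = 24.41×24 + 17.21×42 + 3.31×376 + 592.00×10 = 585.84 + 722.82 + 1244.56 + 5920 = 8473.22
ΣP(t=0)Q(t=0) = 22.72×24 + 14.34×42 + 2.55×376 + 694.84×10 = 545.28 + 602.28 + 958.8 + 6948.4 = 9054.76
L = 8473.22 / 9054.76 × 100 = 93.5775
Paasche component (current-period weights):
ΣP(t=1)Q(t=1) = 24.41×23 + 17.21×53 + 3.31×471 + 592.00×12 = 561.43 + 912.13 + 1559.01 + 7104 = 10136.57
ΣP(t=0)Q(t=1) = 22.72×23 + 14.34×53 + 2.55×471 + 694.84×12 = 522.56 + 760.02 + 1201.05 + 8338.08 = 10821.71
P = 10136.57 / 10821.71 × 100 = 93.6688
Fisher = √(L × P) = √(93.5775 × 93.6688) = 93.6232

93.62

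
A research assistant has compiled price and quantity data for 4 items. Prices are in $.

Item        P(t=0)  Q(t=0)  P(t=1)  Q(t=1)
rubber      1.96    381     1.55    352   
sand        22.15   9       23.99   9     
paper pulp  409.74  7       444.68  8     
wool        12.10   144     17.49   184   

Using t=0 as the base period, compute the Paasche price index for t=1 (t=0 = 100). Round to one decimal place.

Paasche price index uses current-period quantities as weights.
ΣP(t=1)·Q(t=1) = 1.55×352 + 23.99×9 + 444.68×8 + 17.49×184 = 545.6 + 215.91 + 3557.44 + 3218.16 = 7537.11
ΣP(t=0)·Q(t=1) = 1.96×352 + 22.15×9 + 409.74×8 + 12.10×184 = 689.92 + 199.35 + 3277.92 + 2226.4 = 6393.59
Index = 7537.11 / 6393.59 × 100 = 117.8854

117.9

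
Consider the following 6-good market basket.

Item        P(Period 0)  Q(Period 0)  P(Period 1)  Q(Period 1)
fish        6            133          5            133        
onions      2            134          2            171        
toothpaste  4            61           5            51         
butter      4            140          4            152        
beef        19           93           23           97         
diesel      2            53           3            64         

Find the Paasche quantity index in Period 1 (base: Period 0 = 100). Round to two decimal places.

104.81

Paasche quantity index uses current-period prices as weights.
ΣP(Period 1)·Q(Period 1) = 5×133 + 2×171 + 5×51 + 4×152 + 23×97 + 3×64 = 665 + 342 + 255 + 608 + 2231 + 192 = 4293
ΣP(Period 1)·Q(Period 0) = 5×133 + 2×134 + 5×61 + 4×140 + 23×93 + 3×53 = 665 + 268 + 305 + 560 + 2139 + 159 = 4096
Index = 4293 / 4096 × 100 = 104.8096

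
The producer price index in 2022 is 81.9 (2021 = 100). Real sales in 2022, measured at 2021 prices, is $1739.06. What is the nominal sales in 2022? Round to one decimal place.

1424.3

Nominal = Real × (Index/100) = 1739.06 × (81.9/100)
        = 1739.06 × 0.819 = 1424.2901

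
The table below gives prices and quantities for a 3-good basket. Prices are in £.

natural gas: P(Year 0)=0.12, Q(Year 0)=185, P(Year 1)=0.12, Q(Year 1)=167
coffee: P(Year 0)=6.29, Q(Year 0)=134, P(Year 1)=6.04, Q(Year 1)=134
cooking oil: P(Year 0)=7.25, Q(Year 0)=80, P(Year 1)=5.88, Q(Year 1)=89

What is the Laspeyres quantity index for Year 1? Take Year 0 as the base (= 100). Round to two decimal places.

Laspeyres quantity index uses base-period prices as weights.
ΣP(Year 0)·Q(Year 1) = 0.12×167 + 6.29×134 + 7.25×89 = 20.04 + 842.86 + 645.25 = 1508.15
ΣP(Year 0)·Q(Year 0) = 0.12×185 + 6.29×134 + 7.25×80 = 22.2 + 842.86 + 580 = 1445.06
Index = 1508.15 / 1445.06 × 100 = 104.3659

104.37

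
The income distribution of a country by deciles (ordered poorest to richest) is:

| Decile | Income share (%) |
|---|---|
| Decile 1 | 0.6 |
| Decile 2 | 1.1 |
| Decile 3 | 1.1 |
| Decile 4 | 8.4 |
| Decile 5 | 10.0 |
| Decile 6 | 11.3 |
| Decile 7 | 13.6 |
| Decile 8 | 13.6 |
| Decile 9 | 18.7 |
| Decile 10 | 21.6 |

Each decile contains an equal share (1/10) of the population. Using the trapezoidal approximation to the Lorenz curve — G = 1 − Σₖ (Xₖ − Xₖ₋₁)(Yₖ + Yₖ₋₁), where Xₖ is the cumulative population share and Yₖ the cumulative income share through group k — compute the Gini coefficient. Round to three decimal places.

0.392

Cumulative income shares Yₖ: 0.0060, 0.0170, 0.0280, 0.1120, 0.2120, 0.3250, 0.4610, 0.5970, 0.7840, 1.0000
Σ (Xₖ−Xₖ₋₁)(Yₖ+Yₖ₋₁) = (1/10)(0.0060+0.0000) + (1/10)(0.0170+0.0060) + (1/10)(0.0280+0.0170) + (1/10)(0.1120+0.0280) + (1/10)(0.2120+0.1120) + (1/10)(0.3250+0.2120) + (1/10)(0.4610+0.3250) + (1/10)(0.5970+0.4610) + (1/10)(0.7840+0.5970) + (1/10)(1.0000+0.7840)
  = 0.0006 + 0.0023 + 0.0045 + 0.0140 + 0.0324 + 0.0537 + 0.0786 + 0.1058 + 0.1381 + 0.1784 = 0.6084
G = 1 − 0.6084 = 0.3916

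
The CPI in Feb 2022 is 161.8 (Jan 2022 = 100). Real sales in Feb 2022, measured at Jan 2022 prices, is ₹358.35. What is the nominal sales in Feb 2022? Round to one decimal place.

579.8

Nominal = Real × (Index/100) = 358.35 × (161.8/100)
        = 358.35 × 1.618 = 579.8103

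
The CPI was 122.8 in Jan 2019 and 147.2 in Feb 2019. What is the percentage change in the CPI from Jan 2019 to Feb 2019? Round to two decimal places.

Change = (147.2 − 122.8) / 122.8 × 100
       = 24.4 / 122.8 × 100 = 19.8697%

19.87%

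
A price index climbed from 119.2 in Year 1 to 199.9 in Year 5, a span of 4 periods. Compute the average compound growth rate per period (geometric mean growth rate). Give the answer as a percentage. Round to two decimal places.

13.80%

Growth factor = (199.9/119.2)^(1/4) = (1.677013)^(1/4) = 1.137979
Growth rate = 1.137979 − 1 = 0.137979 = 13.7979%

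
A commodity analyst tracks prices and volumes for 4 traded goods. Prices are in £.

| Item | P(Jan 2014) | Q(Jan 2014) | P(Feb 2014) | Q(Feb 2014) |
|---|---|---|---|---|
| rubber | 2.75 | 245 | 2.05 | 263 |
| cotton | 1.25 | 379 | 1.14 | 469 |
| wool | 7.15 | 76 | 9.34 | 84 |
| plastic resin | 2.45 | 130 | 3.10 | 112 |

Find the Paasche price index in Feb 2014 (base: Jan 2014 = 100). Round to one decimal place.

Paasche price index uses current-period quantities as weights.
ΣP(Feb 2014)·Q(Feb 2014) = 2.05×263 + 1.14×469 + 9.34×84 + 3.10×112 = 539.15 + 534.66 + 784.56 + 347.2 = 2205.57
ΣP(Jan 2014)·Q(Feb 2014) = 2.75×263 + 1.25×469 + 7.15×84 + 2.45×112 = 723.25 + 586.25 + 600.6 + 274.4 = 2184.5
Index = 2205.57 / 2184.5 × 100 = 100.9645

101.0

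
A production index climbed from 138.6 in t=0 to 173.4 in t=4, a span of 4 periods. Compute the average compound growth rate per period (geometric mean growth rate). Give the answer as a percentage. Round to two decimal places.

5.76%

Growth factor = (173.4/138.6)^(1/4) = (1.251082)^(1/4) = 1.057600
Growth rate = 1.057600 − 1 = 0.057600 = 5.7600%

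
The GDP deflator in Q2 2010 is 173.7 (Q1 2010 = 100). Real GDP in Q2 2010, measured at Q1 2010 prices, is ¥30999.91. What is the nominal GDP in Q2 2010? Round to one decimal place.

53846.8

Nominal = Real × (Index/100) = 30999.91 × (173.7/100)
        = 30999.91 × 1.737 = 53846.8437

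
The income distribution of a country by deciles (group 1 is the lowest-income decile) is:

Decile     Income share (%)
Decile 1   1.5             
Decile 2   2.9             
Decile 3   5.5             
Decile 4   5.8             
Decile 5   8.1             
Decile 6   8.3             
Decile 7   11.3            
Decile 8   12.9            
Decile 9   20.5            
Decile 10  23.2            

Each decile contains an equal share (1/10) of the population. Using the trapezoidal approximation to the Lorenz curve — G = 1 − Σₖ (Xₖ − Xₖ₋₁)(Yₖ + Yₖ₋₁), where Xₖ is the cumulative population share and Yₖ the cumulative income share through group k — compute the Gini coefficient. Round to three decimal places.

0.372

Cumulative income shares Yₖ: 0.0150, 0.0440, 0.0990, 0.1570, 0.2380, 0.3210, 0.4340, 0.5630, 0.7680, 1.0000
Σ (Xₖ−Xₖ₋₁)(Yₖ+Yₖ₋₁) = (1/10)(0.0150+0.0000) + (1/10)(0.0440+0.0150) + (1/10)(0.0990+0.0440) + (1/10)(0.1570+0.0990) + (1/10)(0.2380+0.1570) + (1/10)(0.3210+0.2380) + (1/10)(0.4340+0.3210) + (1/10)(0.5630+0.4340) + (1/10)(0.7680+0.5630) + (1/10)(1.0000+0.7680)
  = 0.0015 + 0.0059 + 0.0143 + 0.0256 + 0.0395 + 0.0559 + 0.0755 + 0.0997 + 0.1331 + 0.1768 = 0.6278
G = 1 − 0.6278 = 0.3722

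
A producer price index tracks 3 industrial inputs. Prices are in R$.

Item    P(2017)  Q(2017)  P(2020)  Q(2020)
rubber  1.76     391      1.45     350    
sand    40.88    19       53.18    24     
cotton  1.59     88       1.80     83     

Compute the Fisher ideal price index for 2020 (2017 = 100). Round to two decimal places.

Laspeyres component (base-period weights):
ΣP(2020)Q(2017) = 1.45×391 + 53.18×19 + 1.80×88 = 566.95 + 1010.42 + 158.4 = 1735.77
ΣP(2017)Q(2017) = 1.76×391 + 40.88×19 + 1.59×88 = 688.16 + 776.72 + 139.92 = 1604.8
L = 1735.77 / 1604.8 × 100 = 108.1611
Paasche component (current-period weights):
ΣP(2020)Q(2020) = 1.45×350 + 53.18×24 + 1.80×83 = 507.5 + 1276.32 + 149.4 = 1933.22
ΣP(2017)Q(2020) = 1.76×350 + 40.88×24 + 1.59×83 = 616 + 981.12 + 131.97 = 1729.09
P = 1933.22 / 1729.09 × 100 = 111.8056
Fisher = √(L × P) = √(108.1611 × 111.8056) = 109.9683

109.97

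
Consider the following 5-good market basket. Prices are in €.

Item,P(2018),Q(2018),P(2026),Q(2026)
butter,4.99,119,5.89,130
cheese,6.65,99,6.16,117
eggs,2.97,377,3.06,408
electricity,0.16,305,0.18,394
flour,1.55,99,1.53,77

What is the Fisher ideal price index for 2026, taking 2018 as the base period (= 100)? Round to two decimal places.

Laspeyres component (base-period weights):
ΣP(2026)Q(2018) = 5.89×119 + 6.16×99 + 3.06×377 + 0.18×305 + 1.53×99 = 700.91 + 609.84 + 1153.62 + 54.9 + 151.47 = 2670.74
ΣP(2018)Q(2018) = 4.99×119 + 6.65×99 + 2.97×377 + 0.16×305 + 1.55×99 = 593.81 + 658.35 + 1119.69 + 48.8 + 153.45 = 2574.1
L = 2670.74 / 2574.1 × 100 = 103.7543
Paasche component (current-period weights):
ΣP(2026)Q(2026) = 5.89×130 + 6.16×117 + 3.06×408 + 0.18×394 + 1.53×77 = 765.7 + 720.72 + 1248.48 + 70.92 + 117.81 = 2923.63
ΣP(2018)Q(2026) = 4.99×130 + 6.65×117 + 2.97×408 + 0.16×394 + 1.55×77 = 648.7 + 778.05 + 1211.76 + 63.04 + 119.35 = 2820.9
P = 2923.63 / 2820.9 × 100 = 103.6417
Fisher = √(L × P) = √(103.7543 × 103.6417) = 103.6980

103.70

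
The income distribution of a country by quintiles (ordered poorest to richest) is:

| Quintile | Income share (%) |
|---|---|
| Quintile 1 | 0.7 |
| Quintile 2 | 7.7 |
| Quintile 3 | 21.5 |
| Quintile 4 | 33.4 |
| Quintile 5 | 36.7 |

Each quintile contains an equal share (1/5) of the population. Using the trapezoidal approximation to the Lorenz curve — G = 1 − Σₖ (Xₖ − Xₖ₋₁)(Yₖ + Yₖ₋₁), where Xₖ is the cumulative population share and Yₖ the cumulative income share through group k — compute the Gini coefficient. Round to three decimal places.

Cumulative income shares Yₖ: 0.0070, 0.0840, 0.2990, 0.6330, 1.0000
Σ (Xₖ−Xₖ₋₁)(Yₖ+Yₖ₋₁) = (1/5)(0.0070+0.0000) + (1/5)(0.0840+0.0070) + (1/5)(0.2990+0.0840) + (1/5)(0.6330+0.2990) + (1/5)(1.0000+0.6330)
  = 0.0014 + 0.0182 + 0.0766 + 0.1864 + 0.3266 = 0.6092
G = 1 − 0.6092 = 0.3908

0.391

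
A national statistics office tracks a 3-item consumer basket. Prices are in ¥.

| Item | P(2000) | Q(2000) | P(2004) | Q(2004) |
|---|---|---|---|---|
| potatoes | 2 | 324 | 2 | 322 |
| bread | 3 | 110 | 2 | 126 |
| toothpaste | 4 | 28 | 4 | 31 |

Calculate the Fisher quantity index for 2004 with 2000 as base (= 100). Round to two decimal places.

Laspeyres component (base-period weights):
ΣP(2000)Q(2004) = 2×322 + 3×126 + 4×31 = 644 + 378 + 124 = 1146
ΣP(2000)Q(2000) = 2×324 + 3×110 + 4×28 = 648 + 330 + 112 = 1090
L = 1146 / 1090 × 100 = 105.1376
Paasche component (current-period weights):
ΣP(2004)Q(2004) = 2×322 + 2×126 + 4×31 = 644 + 252 + 124 = 1020
ΣP(2004)Q(2000) = 2×324 + 2×110 + 4×28 = 648 + 220 + 112 = 980
P = 1020 / 980 × 100 = 104.0816
Fisher = √(L × P) = √(105.1376 × 104.0816) = 104.6083

104.61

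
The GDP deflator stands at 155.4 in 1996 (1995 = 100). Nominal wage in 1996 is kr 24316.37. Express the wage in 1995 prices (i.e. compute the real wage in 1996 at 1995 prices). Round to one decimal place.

Real = Nominal ÷ (Index/100) = 24316.37 ÷ (155.4/100)
     = 24316.37 ÷ 1.554 = 15647.5997

15647.6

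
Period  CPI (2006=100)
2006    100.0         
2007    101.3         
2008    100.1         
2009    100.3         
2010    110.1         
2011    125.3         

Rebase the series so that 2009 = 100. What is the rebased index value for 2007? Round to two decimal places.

Rebased(2007) = 101.3 / 100.3 × 100 = 100.9970

101.00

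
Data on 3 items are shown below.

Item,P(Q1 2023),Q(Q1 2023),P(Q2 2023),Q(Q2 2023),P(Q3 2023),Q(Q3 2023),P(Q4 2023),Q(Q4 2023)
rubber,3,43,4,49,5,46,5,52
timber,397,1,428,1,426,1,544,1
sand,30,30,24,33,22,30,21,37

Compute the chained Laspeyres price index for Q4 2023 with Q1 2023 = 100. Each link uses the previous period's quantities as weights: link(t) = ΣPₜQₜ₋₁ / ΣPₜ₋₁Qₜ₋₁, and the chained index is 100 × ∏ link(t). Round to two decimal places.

97.43

Link Q1 2023→Q2 2023:
ΣP(Q2 2023)Q(Q1 2023) = 4×43 + 428×1 + 24×30 = 172 + 428 + 720 = 1320
ΣP(Q1 2023)Q(Q1 2023) = 3×43 + 397×1 + 30×30 = 129 + 397 + 900 = 1426
link = 1320/1426 = 0.925666
Link Q2 2023→Q3 2023:
ΣP(Q3 2023)Q(Q2 2023) = 5×49 + 426×1 + 22×33 = 245 + 426 + 726 = 1397
ΣP(Q2 2023)Q(Q2 2023) = 4×49 + 428×1 + 24×33 = 196 + 428 + 792 = 1416
link = 1397/1416 = 0.986582
Link Q3 2023→Q4 2023:
ΣP(Q4 2023)Q(Q3 2023) = 5×46 + 544×1 + 21×30 = 230 + 544 + 630 = 1404
ΣP(Q3 2023)Q(Q3 2023) = 5×46 + 426×1 + 22×30 = 230 + 426 + 660 = 1316
link = 1404/1316 = 1.066869
Chained index = 100 × 0.925666 × 0.986582 × 1.066869 = 97.4314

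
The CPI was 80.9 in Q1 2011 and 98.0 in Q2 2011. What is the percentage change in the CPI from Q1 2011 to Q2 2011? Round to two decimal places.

21.14%

Change = (98.0 − 80.9) / 80.9 × 100
       = 17.1 / 80.9 × 100 = 21.1372%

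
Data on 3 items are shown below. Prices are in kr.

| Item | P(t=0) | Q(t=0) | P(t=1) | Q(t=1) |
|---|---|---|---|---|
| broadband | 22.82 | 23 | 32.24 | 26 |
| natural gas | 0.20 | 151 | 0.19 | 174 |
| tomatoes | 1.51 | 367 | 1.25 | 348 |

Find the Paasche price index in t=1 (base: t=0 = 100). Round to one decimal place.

Paasche price index uses current-period quantities as weights.
ΣP(t=1)·Q(t=1) = 32.24×26 + 0.19×174 + 1.25×348 = 838.24 + 33.06 + 435 = 1306.3
ΣP(t=0)·Q(t=1) = 22.82×26 + 0.20×174 + 1.51×348 = 593.32 + 34.8 + 525.48 = 1153.6
Index = 1306.3 / 1153.6 × 100 = 113.2368

113.2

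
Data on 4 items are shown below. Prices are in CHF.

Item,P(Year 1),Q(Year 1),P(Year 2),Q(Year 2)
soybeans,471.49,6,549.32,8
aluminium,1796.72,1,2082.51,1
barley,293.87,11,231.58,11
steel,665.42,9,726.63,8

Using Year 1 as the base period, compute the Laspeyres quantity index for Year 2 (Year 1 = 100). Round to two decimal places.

Laspeyres quantity index uses base-period prices as weights.
ΣP(Year 1)·Q(Year 2) = 471.49×8 + 1796.72×1 + 293.87×11 + 665.42×8 = 3771.92 + 1796.72 + 3232.57 + 5323.36 = 14124.57
ΣP(Year 1)·Q(Year 1) = 471.49×6 + 1796.72×1 + 293.87×11 + 665.42×9 = 2828.94 + 1796.72 + 3232.57 + 5988.78 = 13847.01
Index = 14124.57 / 13847.01 × 100 = 102.0045

102.00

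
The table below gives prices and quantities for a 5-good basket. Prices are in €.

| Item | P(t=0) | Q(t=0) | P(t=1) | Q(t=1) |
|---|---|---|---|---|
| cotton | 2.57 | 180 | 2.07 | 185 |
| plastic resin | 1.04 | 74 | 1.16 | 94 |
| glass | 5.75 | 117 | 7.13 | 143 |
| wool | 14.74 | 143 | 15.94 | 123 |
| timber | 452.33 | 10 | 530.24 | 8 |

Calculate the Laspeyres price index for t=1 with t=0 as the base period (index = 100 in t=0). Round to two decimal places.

113.15

Laspeyres price index uses base-period quantities as weights.
ΣP(t=1)·Q(t=0) = 2.07×180 + 1.16×74 + 7.13×117 + 15.94×143 + 530.24×10 = 372.6 + 85.84 + 834.21 + 2279.42 + 5302.4 = 8874.47
ΣP(t=0)·Q(t=0) = 2.57×180 + 1.04×74 + 5.75×117 + 14.74×143 + 452.33×10 = 462.6 + 76.96 + 672.75 + 2107.82 + 4523.3 = 7843.43
Index = 8874.47 / 7843.43 × 100 = 113.1453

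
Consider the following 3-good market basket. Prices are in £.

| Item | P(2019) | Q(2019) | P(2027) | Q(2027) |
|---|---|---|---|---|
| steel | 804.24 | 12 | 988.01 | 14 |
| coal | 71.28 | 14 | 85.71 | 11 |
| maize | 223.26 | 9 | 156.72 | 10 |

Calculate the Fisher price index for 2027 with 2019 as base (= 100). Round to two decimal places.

114.38

Laspeyres component (base-period weights):
ΣP(2027)Q(2019) = 988.01×12 + 85.71×14 + 156.72×9 = 11856.12 + 1199.94 + 1410.48 = 14466.54
ΣP(2019)Q(2019) = 804.24×12 + 71.28×14 + 223.26×9 = 9650.88 + 997.92 + 2009.34 = 12658.14
L = 14466.54 / 12658.14 × 100 = 114.2865
Paasche component (current-period weights):
ΣP(2027)Q(2027) = 988.01×14 + 85.71×11 + 156.72×10 = 13832.14 + 942.81 + 1567.2 = 16342.15
ΣP(2019)Q(2027) = 804.24×14 + 71.28×11 + 223.26×10 = 11259.36 + 784.08 + 2232.6 = 14276.04
P = 16342.15 / 14276.04 × 100 = 114.4726
Fisher = √(L × P) = √(114.2865 × 114.4726) = 114.3795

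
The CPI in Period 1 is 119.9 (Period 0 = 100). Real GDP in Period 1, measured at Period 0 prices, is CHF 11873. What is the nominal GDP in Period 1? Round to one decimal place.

14235.7

Nominal = Real × (Index/100) = 11873 × (119.9/100)
        = 11873 × 1.199 = 14235.7270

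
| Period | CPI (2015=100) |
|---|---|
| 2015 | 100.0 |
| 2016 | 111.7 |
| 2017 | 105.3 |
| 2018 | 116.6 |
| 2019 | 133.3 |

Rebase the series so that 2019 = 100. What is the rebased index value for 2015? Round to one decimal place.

Rebased(2015) = 100.0 / 133.3 × 100 = 75.0188

75.0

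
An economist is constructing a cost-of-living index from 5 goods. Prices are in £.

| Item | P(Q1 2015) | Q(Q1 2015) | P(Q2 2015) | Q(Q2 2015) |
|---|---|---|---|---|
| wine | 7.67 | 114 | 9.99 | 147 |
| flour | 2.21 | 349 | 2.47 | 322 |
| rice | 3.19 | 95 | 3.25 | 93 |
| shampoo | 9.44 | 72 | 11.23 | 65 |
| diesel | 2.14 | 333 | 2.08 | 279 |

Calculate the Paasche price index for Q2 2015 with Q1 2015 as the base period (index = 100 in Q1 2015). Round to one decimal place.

115.8

Paasche price index uses current-period quantities as weights.
ΣP(Q2 2015)·Q(Q2 2015) = 9.99×147 + 2.47×322 + 3.25×93 + 11.23×65 + 2.08×279 = 1468.53 + 795.34 + 302.25 + 729.95 + 580.32 = 3876.39
ΣP(Q1 2015)·Q(Q2 2015) = 7.67×147 + 2.21×322 + 3.19×93 + 9.44×65 + 2.14×279 = 1127.49 + 711.62 + 296.67 + 613.6 + 597.06 = 3346.44
Index = 3876.39 / 3346.44 × 100 = 115.8362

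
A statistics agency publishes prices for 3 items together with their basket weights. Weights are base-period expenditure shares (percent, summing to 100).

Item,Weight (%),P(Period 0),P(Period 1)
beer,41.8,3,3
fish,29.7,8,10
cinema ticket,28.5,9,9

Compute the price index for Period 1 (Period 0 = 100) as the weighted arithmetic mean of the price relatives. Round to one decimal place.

beer: 41.8 × (3/3) = 41.8 × 1.000000 = 41.8000
fish: 29.7 × (10/8) = 29.7 × 1.250000 = 37.1250
cinema ticket: 28.5 × (9/9) = 28.5 × 1.000000 = 28.5000
Index = Σ wᵢ·(p₁ᵢ/p₀ᵢ) = 41.8000 + 37.1250 + 28.5000 = 107.4250

107.4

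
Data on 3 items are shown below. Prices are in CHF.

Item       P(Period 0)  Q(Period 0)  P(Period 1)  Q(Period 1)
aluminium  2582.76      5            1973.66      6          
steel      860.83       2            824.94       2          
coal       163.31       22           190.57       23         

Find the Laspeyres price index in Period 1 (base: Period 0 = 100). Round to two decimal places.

86.19

Laspeyres price index uses base-period quantities as weights.
ΣP(Period 1)·Q(Period 0) = 1973.66×5 + 824.94×2 + 190.57×22 = 9868.3 + 1649.88 + 4192.54 = 15710.72
ΣP(Period 0)·Q(Period 0) = 2582.76×5 + 860.83×2 + 163.31×22 = 12913.8 + 1721.66 + 3592.82 = 18228.28
Index = 15710.72 / 18228.28 × 100 = 86.1887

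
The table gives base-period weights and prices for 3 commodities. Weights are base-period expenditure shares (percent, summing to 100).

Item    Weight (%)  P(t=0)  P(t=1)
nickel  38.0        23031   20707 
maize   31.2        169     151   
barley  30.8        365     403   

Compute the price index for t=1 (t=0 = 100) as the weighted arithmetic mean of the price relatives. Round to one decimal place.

nickel: 38.0 × (20707/23031) = 38.0 × 0.899093 = 34.1655
maize: 31.2 × (151/169) = 31.2 × 0.893491 = 27.8769
barley: 30.8 × (403/365) = 30.8 × 1.104110 = 34.0066
Index = Σ wᵢ·(p₁ᵢ/p₀ᵢ) = 34.1655 + 27.8769 + 34.0066 = 96.0490

96.0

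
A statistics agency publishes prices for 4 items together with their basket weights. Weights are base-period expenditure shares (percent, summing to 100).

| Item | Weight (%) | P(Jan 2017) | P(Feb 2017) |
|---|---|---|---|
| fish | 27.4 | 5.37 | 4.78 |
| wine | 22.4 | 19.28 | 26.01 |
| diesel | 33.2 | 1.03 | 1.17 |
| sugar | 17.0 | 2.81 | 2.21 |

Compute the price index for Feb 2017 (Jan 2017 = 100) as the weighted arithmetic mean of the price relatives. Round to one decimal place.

105.7

fish: 27.4 × (4.78/5.37) = 27.4 × 0.890130 = 24.3896
wine: 22.4 × (26.01/19.28) = 22.4 × 1.349066 = 30.2191
diesel: 33.2 × (1.17/1.03) = 33.2 × 1.135922 = 37.7126
sugar: 17.0 × (2.21/2.81) = 17.0 × 0.786477 = 13.3701
Index = Σ wᵢ·(p₁ᵢ/p₀ᵢ) = 24.3896 + 30.2191 + 37.7126 + 13.3701 = 105.6914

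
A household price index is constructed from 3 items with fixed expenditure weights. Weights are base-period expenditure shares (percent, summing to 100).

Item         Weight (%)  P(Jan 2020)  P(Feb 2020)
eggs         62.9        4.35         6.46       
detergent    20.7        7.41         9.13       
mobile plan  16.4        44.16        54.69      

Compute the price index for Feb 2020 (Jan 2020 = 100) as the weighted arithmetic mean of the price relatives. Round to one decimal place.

139.2

eggs: 62.9 × (6.46/4.35) = 62.9 × 1.485057 = 93.4101
detergent: 20.7 × (9.13/7.41) = 20.7 × 1.232119 = 25.5049
mobile plan: 16.4 × (54.69/44.16) = 16.4 × 1.238451 = 20.3106
Index = Σ wᵢ·(p₁ᵢ/p₀ᵢ) = 93.4101 + 25.5049 + 20.3106 = 139.2256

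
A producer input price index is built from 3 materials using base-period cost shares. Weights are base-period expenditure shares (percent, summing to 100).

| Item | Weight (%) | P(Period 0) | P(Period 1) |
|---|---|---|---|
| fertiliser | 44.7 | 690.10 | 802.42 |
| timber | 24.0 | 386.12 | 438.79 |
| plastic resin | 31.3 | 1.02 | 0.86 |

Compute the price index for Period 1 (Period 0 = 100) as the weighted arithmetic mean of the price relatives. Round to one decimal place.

105.6

fertiliser: 44.7 × (802.42/690.10) = 44.7 × 1.162759 = 51.9753
timber: 24.0 × (438.79/386.12) = 24.0 × 1.136408 = 27.2738
plastic resin: 31.3 × (0.86/1.02) = 31.3 × 0.843137 = 26.3902
Index = Σ wᵢ·(p₁ᵢ/p₀ᵢ) = 51.9753 + 27.2738 + 26.3902 = 105.6393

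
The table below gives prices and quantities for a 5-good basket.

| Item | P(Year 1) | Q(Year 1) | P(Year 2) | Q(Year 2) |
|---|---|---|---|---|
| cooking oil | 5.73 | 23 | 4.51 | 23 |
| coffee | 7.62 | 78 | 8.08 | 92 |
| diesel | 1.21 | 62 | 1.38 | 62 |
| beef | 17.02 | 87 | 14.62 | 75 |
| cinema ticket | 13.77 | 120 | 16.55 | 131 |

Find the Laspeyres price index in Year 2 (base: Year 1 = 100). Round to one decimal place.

Laspeyres price index uses base-period quantities as weights.
ΣP(Year 2)·Q(Year 1) = 4.51×23 + 8.08×78 + 1.38×62 + 14.62×87 + 16.55×120 = 103.73 + 630.24 + 85.56 + 1271.94 + 1986 = 4077.47
ΣP(Year 1)·Q(Year 1) = 5.73×23 + 7.62×78 + 1.21×62 + 17.02×87 + 13.77×120 = 131.79 + 594.36 + 75.02 + 1480.74 + 1652.4 = 3934.31
Index = 4077.47 / 3934.31 × 100 = 103.6388

103.6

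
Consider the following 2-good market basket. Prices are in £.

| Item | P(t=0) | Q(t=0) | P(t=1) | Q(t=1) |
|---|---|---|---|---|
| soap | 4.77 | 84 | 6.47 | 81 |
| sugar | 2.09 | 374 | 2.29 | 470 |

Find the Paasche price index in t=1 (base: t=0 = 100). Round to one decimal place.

Paasche price index uses current-period quantities as weights.
ΣP(t=1)·Q(t=1) = 6.47×81 + 2.29×470 = 524.07 + 1076.3 = 1600.37
ΣP(t=0)·Q(t=1) = 4.77×81 + 2.09×470 = 386.37 + 982.3 = 1368.67
Index = 1600.37 / 1368.67 × 100 = 116.9288

116.9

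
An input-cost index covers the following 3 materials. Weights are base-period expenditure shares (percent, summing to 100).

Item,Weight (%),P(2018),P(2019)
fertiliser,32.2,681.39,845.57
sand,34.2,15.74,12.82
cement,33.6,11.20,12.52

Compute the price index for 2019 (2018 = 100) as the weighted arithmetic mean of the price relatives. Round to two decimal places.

fertiliser: 32.2 × (845.57/681.39) = 32.2 × 1.240949 = 39.9585
sand: 34.2 × (12.82/15.74) = 34.2 × 0.814485 = 27.8554
cement: 33.6 × (12.52/11.20) = 33.6 × 1.117857 = 37.5600
Index = Σ wᵢ·(p₁ᵢ/p₀ᵢ) = 39.9585 + 27.8554 + 37.5600 = 105.3739

105.37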